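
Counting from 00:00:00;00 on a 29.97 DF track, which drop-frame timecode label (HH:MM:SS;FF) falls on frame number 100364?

00:55:48;24

Ten DF minutes hold 17982 frames, so frame 100364 lies in block 5 (frames 89910–107891) with 10454 frames into that block.
The block's first minute is 1800 frames and the rest 1798 each; 10454 frames reaches minute 5, so 5 × 18 + 5 × 2 = 100 labels have been skipped so far.
Adding those back, label number 100364 + 100 = 100464 at 30 labels/s is 3348 s + 24 f = 0 h 55 min 48 s frame 24, i.e. 00:55:48;24.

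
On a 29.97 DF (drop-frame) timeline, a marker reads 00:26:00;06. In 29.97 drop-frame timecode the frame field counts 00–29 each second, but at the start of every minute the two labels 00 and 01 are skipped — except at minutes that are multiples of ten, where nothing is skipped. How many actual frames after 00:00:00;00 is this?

As if non-drop at 30 labels/s: (0 × 3600 + 26 × 60 + 0) × 30 + 6 = 46806.
Minute boundaries passed: 26; those not divisible by 10: 26 − 2 = 24; dropped labels = 2 × 24 = 48.
Actual frame index = 46806 − 48 = 46758.

46758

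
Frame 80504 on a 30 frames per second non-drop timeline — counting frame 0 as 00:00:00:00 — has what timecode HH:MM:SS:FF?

00:44:43:14

80504 ÷ 30 = 2683 full seconds, remainder 14 frames.
2683 s = 0 h 44 min 43 s.
Timecode: 00:44:43:14.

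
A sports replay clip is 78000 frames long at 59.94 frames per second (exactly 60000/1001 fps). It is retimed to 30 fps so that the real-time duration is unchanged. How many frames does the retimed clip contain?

Target frames = source frames × (target rate / source rate) = 78000 × (30)/(60000/1001) = 78000 × 1001/2000 = 39039.

39039 frames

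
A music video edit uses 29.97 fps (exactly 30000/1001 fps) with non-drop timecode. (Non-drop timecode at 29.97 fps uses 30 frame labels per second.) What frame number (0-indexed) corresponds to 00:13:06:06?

23586

Total seconds to the label: (0 × 3600 + 13 × 60 + 6) = 786.
Frame index = 786 × 30 + 6 = 23586.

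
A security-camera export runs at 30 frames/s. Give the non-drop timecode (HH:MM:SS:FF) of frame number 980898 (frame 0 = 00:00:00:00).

09:04:56:18

980898 ÷ 30 = 32696 full seconds, remainder 18 frames.
32696 s = 9 h 4 min 56 s.
Timecode: 09:04:56:18.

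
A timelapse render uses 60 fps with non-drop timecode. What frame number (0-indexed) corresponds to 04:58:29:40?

1074580

Total seconds to the label: (4 × 3600 + 58 × 60 + 29) = 17909.
Frame index = 17909 × 60 + 40 = 1074580.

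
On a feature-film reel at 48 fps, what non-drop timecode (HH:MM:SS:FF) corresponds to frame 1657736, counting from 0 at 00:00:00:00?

09:35:36:08

1657736 ÷ 48 = 34536 full seconds, remainder 8 frames.
34536 s = 9 h 35 min 36 s.
Timecode: 09:35:36:08.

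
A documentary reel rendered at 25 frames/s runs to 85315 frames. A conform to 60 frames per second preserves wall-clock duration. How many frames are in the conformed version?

204756 frames

Frames at target rate = 85315 × (60) / (25) = 204756.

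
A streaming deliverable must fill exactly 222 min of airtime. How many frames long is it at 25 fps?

222 min = 13320 s.
Frames = 13320 × 25 = 333000.

333000 frames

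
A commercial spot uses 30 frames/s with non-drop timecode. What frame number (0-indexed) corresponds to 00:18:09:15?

Total seconds to the label: (0 × 3600 + 18 × 60 + 9) = 1089.
Frame index = 1089 × 30 + 15 = 32685.

frame 32685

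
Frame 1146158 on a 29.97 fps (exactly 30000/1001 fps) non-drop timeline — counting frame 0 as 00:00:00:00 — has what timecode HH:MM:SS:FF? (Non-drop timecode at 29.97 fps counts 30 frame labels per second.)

1146158 ÷ 30 = 38205 full seconds, remainder 8 frames.
38205 s = 10 h 36 min 45 s.
Timecode: 10:36:45:08.

10:36:45:08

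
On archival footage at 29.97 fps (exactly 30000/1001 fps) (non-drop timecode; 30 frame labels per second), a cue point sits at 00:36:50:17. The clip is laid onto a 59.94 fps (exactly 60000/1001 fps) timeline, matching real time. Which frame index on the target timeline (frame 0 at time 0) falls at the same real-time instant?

frame 132634

Source frame index: (0×3600 + 36×60 + 50) × 30 + 17 = 66317.
Real time: 66317 / (30000/1001) = 66383317/30000 s.
Target frame: (66383317/30000) × (60000/1001) = 132634.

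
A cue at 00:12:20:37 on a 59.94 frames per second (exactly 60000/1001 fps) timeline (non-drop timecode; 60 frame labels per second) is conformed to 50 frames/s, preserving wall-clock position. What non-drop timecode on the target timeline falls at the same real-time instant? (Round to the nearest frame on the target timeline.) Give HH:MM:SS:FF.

00:12:21:18

Source frame index: (0×3600 + 12×60 + 20) × 60 + 37 = 44437.
Real time: 44437 / (60000/1001) = 44481437/60000 s.
Target frame: (44481437/60000) × (50) = 44481437/1200 ≈ 37067.864 → 37068.
At 50 labels/s: frame 37068 → 00:12:21:18.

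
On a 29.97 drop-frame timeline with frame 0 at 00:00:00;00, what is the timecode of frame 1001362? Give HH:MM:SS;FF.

Ten DF minutes hold 17982 frames, so frame 1001362 lies in block 55 (frames 989010–1006991) with 12352 frames into that block.
The block's first minute is 1800 frames and the rest 1798 each; 12352 frames reaches minute 6, so 55 × 18 + 6 × 2 = 1002 labels have been skipped so far.
Adding those back, label number 1001362 + 1002 = 1002364 at 30 labels/s is 33412 s + 4 f = 9 h 16 min 52 s frame 4, i.e. 09:16:52;04.

09:16:52;04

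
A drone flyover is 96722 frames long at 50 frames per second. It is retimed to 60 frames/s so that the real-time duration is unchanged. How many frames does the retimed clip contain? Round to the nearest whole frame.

Frames at target rate = 96722 × (60) / (50) = 580332/5 ≈ 116066.400.
Nearest whole frame: 116066.

116066 frames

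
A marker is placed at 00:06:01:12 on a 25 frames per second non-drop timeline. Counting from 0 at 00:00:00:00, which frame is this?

Total seconds to the label: (0 × 3600 + 6 × 60 + 1) = 361.
Frame index = 361 × 25 + 12 = 9037.

frame 9037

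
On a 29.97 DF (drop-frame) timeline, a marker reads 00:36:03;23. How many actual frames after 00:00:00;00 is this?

Complete 10-minute blocks: 3, each 17982 frames → 53946.
Remaining 6 whole minutes in the current block: 1800 + 5 × 1798 = 10790 frames.
Within the current minute: 3 × 30 + 23 − 2 = 111 (labels ;00/;01 skipped at this minute). Total = 53946 + 10790 + 111 = 64847.

64847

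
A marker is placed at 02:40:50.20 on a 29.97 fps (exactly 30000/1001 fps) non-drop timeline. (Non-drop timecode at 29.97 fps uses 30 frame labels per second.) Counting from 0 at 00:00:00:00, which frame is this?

289520

Total seconds to the label: (2 × 3600 + 40 × 60 + 50) = 9650.
Frame index = 9650 × 30 + 20 = 289520.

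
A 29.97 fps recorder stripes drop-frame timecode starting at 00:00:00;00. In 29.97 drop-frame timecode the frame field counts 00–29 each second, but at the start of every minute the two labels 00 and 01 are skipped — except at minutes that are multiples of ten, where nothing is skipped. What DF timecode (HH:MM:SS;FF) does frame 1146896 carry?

10:37:48;04

Each 10-minute DF block holds 10 × 60 × 30 − 9 × 2 = 17982 frames. 1146896 ÷ 17982 → 63 full blocks, remainder 14030.
Within the partial block the first minute is 1800 frames and each further minute 1798, so 7 further minute boundaries passed. Total skipped labels = 18 × 63 + 2 × 7 = 1148.
Non-drop label index = 1146896 + 1148 = 1148044; at 30 labels/s that is 10:37:48:04, i.e. DF 10:37:48;04.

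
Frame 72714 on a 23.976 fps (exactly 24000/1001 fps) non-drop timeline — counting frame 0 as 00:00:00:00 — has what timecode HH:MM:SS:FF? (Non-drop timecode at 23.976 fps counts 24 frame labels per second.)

00:50:29:18

72714 ÷ 24 = 3029 full seconds, remainder 18 frames.
3029 s = 0 h 50 min 29 s.
Timecode: 00:50:29:18.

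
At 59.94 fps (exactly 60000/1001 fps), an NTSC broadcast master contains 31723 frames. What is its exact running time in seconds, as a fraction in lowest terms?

Running time = 31723 ÷ (60000/1001) = 31723 × 1001/60000 = 31754723/60000 s.

31754723/60000 seconds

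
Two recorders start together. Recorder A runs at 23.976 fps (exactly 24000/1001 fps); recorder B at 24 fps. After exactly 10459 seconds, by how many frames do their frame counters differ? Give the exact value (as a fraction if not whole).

251016/1001 frames

A emits 24000/1001 × 10459 = 251016000/1001 frames; B emits 24 × 10459 = 251016.
Difference = 251016/1001 frames (≈ 250.7652); B is ahead of A.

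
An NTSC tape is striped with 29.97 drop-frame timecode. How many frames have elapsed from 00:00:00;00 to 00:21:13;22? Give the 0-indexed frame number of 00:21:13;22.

Complete 10-minute blocks: 2, each 17982 frames → 35964.
Remaining 1 whole minute in the current block: 1800 + 0 × 1798 = 1800 frames.
Within the current minute: 13 × 30 + 22 − 2 = 410 (labels ;00/;01 skipped at this minute). Total = 35964 + 1800 + 410 = 38174.

38174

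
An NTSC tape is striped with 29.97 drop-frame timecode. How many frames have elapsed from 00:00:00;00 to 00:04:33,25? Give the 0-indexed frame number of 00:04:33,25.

8207

Complete 10-minute blocks: 0, each 17982 frames → 0.
Remaining 4 whole minutes in the current block: 1800 + 3 × 1798 = 7194 frames.
Within the current minute: 33 × 30 + 25 − 2 = 1013 (labels ;00/;01 skipped at this minute). Total = 0 + 7194 + 1013 = 8207.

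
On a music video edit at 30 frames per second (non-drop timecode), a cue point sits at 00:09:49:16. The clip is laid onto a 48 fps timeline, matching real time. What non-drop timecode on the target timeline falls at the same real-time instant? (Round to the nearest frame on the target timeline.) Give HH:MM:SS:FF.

00:09:49:26

Source frame index: (0×3600 + 9×60 + 49) × 30 + 16 = 17686.
Real time: 17686 / (30) = 8843/15 s.
Target frame: (8843/15) × (48) = 141488/5 ≈ 28297.600 → 28298.
At 48 labels/s: frame 28298 → 00:09:49:26.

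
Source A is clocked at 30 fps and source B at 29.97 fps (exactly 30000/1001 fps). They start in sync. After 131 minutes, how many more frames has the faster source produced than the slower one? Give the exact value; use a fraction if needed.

235800/1001 frames

131 min = 7860 s.
A emits 30 × 7860 = 235800 frames; B emits 30000/1001 × 7860 = 235800000/1001.
Difference = 235800/1001 frames (≈ 235.5644); B is behind A.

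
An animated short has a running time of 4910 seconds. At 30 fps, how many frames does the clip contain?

Frames = 4910 × 30 = 147300.

147300 frames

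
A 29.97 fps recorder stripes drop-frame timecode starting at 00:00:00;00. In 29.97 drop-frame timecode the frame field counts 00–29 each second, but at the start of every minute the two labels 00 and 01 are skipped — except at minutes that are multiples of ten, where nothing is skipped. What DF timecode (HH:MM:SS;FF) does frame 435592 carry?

Ten DF minutes hold 17982 frames, so frame 435592 lies in block 24 (frames 431568–449549) with 4024 frames into that block.
The block's first minute is 1800 frames and the rest 1798 each; 4024 frames reaches minute 2, so 24 × 18 + 2 × 2 = 436 labels have been skipped so far.
Adding those back, label number 435592 + 436 = 436028 at 30 labels/s is 14534 s + 8 f = 4 h 2 min 14 s frame 8, i.e. 04:02:14;08.

04:02:14;08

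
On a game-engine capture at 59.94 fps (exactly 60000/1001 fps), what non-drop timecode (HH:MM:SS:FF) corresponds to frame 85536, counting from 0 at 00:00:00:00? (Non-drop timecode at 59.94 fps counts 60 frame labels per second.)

00:23:45:36

85536 ÷ 60 = 1425 full seconds, remainder 36 frames.
1425 s = 0 h 23 min 45 s.
Timecode: 00:23:45:36.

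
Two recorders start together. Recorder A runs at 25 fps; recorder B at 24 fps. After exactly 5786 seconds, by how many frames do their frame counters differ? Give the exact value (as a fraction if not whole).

A emits 25 × 5786 = 144650 frames; B emits 24 × 5786 = 138864.
Difference = 5786 frames; B is behind A.

5786 frames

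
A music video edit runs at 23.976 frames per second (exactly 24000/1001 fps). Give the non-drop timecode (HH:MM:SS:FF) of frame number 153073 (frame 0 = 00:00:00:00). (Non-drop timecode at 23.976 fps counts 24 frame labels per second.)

153073 ÷ 24 = 6378 full seconds, remainder 1 frame.
6378 s = 1 h 46 min 18 s.
Timecode: 01:46:18:01.

01:46:18:01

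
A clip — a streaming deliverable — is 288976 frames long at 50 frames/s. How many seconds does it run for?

Running time = 288976 / (50) = 5779.52 s.

5779.52 seconds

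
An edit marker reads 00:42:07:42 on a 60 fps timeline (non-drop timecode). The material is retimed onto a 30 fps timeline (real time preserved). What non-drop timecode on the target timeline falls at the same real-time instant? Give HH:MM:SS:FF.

00:42:07:21

Source frame index: (0×3600 + 42×60 + 7) × 60 + 42 = 151662.
Real time: 151662 / (60) = 25277/10 s.
Target frame: (25277/10) × (30) = 75831.
At 30 labels/s: frame 75831 → 00:42:07:21.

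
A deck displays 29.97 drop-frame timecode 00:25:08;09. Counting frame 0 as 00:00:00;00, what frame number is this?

45203

Complete 10-minute blocks: 2, each 17982 frames → 35964.
Remaining 5 whole minutes in the current block: 1800 + 4 × 1798 = 8992 frames.
Within the current minute: 8 × 30 + 9 − 2 = 247 (labels ;00/;01 skipped at this minute). Total = 35964 + 8992 + 247 = 45203.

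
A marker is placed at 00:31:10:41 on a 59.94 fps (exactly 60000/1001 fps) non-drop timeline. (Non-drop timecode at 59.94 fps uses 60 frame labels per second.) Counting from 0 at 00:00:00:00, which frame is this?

Total seconds to the label: (0 × 3600 + 31 × 60 + 10) = 1870.
Frame index = 1870 × 60 + 41 = 112241.

frame 112241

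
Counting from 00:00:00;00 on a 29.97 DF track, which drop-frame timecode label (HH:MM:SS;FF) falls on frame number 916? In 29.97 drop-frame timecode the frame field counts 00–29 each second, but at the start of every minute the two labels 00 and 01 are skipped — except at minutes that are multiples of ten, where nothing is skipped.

00:00:30;16

Ten DF minutes hold 17982 frames, so frame 916 lies in block 0 (frames 0–17981) with 916 frames into that block.
The block's first minute is 1800 frames and the rest 1798 each; 916 frames reaches minute 0, so 0 × 18 + 0 × 2 = 0 labels have been skipped so far.
Adding those back, label number 916 + 0 = 916 at 30 labels/s is 30 s + 16 f = 0 h 0 min 30 s frame 16, i.e. 00:00:30;16.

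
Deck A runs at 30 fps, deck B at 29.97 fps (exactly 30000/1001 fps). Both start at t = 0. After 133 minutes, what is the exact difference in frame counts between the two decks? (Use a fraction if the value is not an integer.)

34200/143 frames

133 min = 7980 s.
A emits 30 × 7980 = 239400 frames; B emits 30000/1001 × 7980 = 34200000/143.
Difference = 34200/143 frames (≈ 239.1608); B is behind A.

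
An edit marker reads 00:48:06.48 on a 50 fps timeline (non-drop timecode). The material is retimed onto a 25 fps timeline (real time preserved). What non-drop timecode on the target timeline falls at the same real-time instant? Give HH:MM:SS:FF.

00:48:06:24

Source frame index: (0×3600 + 48×60 + 6) × 50 + 48 = 144348.
Real time: 144348 / (50) = 72174/25 s.
Target frame: (72174/25) × (25) = 72174.
At 25 labels/s: frame 72174 → 00:48:06:24.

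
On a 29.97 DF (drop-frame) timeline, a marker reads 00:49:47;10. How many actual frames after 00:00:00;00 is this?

89530

Complete 10-minute blocks: 4, each 17982 frames → 71928.
Remaining 9 whole minutes in the current block: 1800 + 8 × 1798 = 16184 frames.
Within the current minute: 47 × 30 + 10 − 2 = 1418 (labels ;00/;01 skipped at this minute). Total = 71928 + 16184 + 1418 = 89530.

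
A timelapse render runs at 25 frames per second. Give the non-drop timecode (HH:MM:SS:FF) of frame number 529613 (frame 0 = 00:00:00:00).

05:53:04:13

529613 ÷ 25 = 21184 full seconds, remainder 13 frames.
21184 s = 5 h 53 min 4 s.
Timecode: 05:53:04:13.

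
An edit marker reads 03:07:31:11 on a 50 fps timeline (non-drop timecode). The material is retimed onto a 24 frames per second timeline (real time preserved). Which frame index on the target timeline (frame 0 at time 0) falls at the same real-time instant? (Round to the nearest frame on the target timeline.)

frame 270029

Source frame index: (3×3600 + 7×60 + 31) × 50 + 11 = 562561.
Real time: 562561 / (50) = 562561/50 s.
Target frame: (562561/50) × (24) = 6750732/25 ≈ 270029.280 → 270029.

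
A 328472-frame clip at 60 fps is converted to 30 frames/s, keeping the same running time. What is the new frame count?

164236 frames

Target frames = source frames × (target rate / source rate) = 328472 × (30)/(60) = 328472 × 1/2 = 164236.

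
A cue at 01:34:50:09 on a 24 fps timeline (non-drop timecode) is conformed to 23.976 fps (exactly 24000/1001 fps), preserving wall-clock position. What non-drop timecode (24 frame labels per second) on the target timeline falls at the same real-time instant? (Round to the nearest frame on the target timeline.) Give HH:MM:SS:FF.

01:34:44:17

Source frame index: (1×3600 + 34×60 + 50) × 24 + 9 = 136569.
Real time: 136569 / (24) = 45523/8 s.
Target frame: (45523/8) × (24000/1001) = 136569000/1001 ≈ 136432.567 → 136433.
At 24 labels/s: frame 136433 → 01:34:44:17.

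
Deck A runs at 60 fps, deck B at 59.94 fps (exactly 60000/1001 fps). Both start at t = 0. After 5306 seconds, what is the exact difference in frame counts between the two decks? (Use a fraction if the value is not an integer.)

45480/143 frames

A emits 60 × 5306 = 318360 frames; B emits 60000/1001 × 5306 = 45480000/143.
Difference = 45480/143 frames (≈ 318.0420); B is behind A.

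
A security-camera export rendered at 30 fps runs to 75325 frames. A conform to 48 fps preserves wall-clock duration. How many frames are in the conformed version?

Target frames = source frames × (target rate / source rate) = 75325 × (48)/(30) = 75325 × 8/5 = 120520.

120520 frames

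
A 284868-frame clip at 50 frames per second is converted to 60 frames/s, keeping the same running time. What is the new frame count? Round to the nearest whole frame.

341842 frames

Frames at target rate = 284868 × (60) / (50) = 1709208/5 ≈ 341841.600.
Nearest whole frame: 341842.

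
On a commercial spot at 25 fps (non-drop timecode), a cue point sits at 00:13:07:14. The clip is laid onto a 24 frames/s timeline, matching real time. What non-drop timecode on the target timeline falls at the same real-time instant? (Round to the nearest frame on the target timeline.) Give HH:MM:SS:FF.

Source frame index: (0×3600 + 13×60 + 7) × 25 + 14 = 19689.
Real time: 19689 / (25) = 19689/25 s.
Target frame: (19689/25) × (24) = 472536/25 ≈ 18901.440 → 18901.
At 24 labels/s: frame 18901 → 00:13:07:13.

00:13:07:13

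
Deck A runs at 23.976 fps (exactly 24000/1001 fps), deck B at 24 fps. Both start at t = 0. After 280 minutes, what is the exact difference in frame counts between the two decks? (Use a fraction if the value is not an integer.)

57600/143 frames

280 min = 16800 s.
A emits 24000/1001 × 16800 = 57600000/143 frames; B emits 24 × 16800 = 403200.
Difference = 57600/143 frames (≈ 402.7972); B is ahead of A.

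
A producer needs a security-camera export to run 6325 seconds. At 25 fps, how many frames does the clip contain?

158125 frames

Frames = 6325 × 25 = 158125.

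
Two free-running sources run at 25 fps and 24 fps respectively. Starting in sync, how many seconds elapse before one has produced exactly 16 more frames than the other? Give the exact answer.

The gap grows by |24 − 25| = 1 frame per second.
Time for a 16-frame gap: 16 ÷ (1) = 16 s.

16 seconds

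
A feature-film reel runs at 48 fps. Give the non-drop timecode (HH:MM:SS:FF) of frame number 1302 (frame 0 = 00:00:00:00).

00:00:27:06

1302 ÷ 48 = 27 full seconds, remainder 6 frames.
27 s = 0 h 0 min 27 s.
Timecode: 00:00:27:06.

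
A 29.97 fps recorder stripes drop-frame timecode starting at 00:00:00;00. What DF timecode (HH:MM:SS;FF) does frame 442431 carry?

Ten DF minutes hold 17982 frames, so frame 442431 lies in block 24 (frames 431568–449549) with 10863 frames into that block.
The block's first minute is 1800 frames and the rest 1798 each; 10863 frames reaches minute 6, so 24 × 18 + 6 × 2 = 444 labels have been skipped so far.
Adding those back, label number 442431 + 444 = 442875 at 30 labels/s is 14762 s + 15 f = 4 h 6 min 2 s frame 15, i.e. 04:06:02;15.

04:06:02;15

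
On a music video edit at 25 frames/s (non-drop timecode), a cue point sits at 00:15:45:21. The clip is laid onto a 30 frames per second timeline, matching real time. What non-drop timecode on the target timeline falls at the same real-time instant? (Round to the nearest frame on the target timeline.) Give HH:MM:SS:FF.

00:15:45:25

Source frame index: (0×3600 + 15×60 + 45) × 25 + 21 = 23646.
Real time: 23646 / (25) = 23646/25 s.
Target frame: (23646/25) × (30) = 141876/5 ≈ 28375.200 → 28375.
At 30 labels/s: frame 28375 → 00:15:45:25.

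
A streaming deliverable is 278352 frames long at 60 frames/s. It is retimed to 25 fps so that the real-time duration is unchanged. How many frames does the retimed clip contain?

115980 frames

Target frames = source frames × (target rate / source rate) = 278352 × (25)/(60) = 278352 × 5/12 = 115980.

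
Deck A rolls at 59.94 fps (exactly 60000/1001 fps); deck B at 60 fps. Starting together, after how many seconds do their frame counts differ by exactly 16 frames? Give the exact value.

The gap grows by |60 − 60000/1001| = 60/1001 frames per second.
Time for a 16-frame gap: 16 ÷ (60/1001) = 4004/15 s.

4004/15 seconds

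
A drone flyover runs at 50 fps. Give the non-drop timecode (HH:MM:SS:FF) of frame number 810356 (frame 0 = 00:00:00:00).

810356 ÷ 50 = 16207 full seconds, remainder 6 frames.
16207 s = 4 h 30 min 7 s.
Timecode: 04:30:07:06.

04:30:07:06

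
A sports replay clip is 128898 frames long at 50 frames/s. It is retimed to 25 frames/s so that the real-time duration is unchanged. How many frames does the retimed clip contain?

Target frames = source frames × (target rate / source rate) = 128898 × (25)/(50) = 128898 × 1/2 = 64449.

64449 frames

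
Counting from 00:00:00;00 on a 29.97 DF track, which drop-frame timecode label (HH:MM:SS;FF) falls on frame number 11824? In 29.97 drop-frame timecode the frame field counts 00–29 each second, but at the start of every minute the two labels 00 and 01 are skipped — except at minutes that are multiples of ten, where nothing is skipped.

00:06:34;16

Each 10-minute DF block holds 10 × 60 × 30 − 9 × 2 = 17982 frames. 11824 ÷ 17982 → 0 full blocks, remainder 11824.
Within the partial block the first minute is 1800 frames and each further minute 1798, so 6 further minute boundaries passed. Total skipped labels = 18 × 0 + 2 × 6 = 12.
Non-drop label index = 11824 + 12 = 11836; at 30 labels/s that is 00:06:34:16, i.e. DF 00:06:34;16.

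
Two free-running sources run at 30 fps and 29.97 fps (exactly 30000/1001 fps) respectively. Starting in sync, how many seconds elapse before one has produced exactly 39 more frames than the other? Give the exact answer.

1301.3 seconds

The gap grows by |30000/1001 − 30| = 30/1001 frames per second.
Time for a 39-frame gap: 39 ÷ (30/1001) = 1301.3 s.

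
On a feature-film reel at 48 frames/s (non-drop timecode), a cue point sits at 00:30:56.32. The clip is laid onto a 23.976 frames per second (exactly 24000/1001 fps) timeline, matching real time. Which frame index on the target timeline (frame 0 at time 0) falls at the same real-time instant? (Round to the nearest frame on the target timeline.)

frame 44515

Source frame index: (0×3600 + 30×60 + 56) × 48 + 32 = 89120.
Real time: 89120 / (48) = 5570/3 s.
Target frame: (5570/3) × (24000/1001) = 44560000/1001 ≈ 44515.485 → 44515.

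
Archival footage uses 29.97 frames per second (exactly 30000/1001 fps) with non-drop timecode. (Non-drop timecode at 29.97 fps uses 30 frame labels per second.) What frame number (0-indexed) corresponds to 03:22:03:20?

Total seconds to the label: (3 × 3600 + 22 × 60 + 3) = 12123.
Frame index = 12123 × 30 + 20 = 363710.

363710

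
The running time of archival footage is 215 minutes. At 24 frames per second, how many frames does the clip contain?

215 min = 12900 s.
Frames = 12900 × 24 = 309600.

309600 frames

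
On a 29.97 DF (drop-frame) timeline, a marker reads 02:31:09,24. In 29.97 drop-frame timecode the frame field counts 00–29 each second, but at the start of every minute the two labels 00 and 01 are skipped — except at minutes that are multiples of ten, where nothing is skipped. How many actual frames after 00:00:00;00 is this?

271822

Complete 10-minute blocks: 15, each 17982 frames → 269730.
Remaining 1 whole minute in the current block: 1800 + 0 × 1798 = 1800 frames.
Within the current minute: 9 × 30 + 24 − 2 = 292 (labels ;00/;01 skipped at this minute). Total = 269730 + 1800 + 292 = 271822.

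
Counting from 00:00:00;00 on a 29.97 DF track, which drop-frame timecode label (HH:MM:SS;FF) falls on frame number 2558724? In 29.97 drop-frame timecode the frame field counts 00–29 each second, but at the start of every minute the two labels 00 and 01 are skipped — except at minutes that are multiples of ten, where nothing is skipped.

Ten DF minutes hold 17982 frames, so frame 2558724 lies in block 142 (frames 2553444–2571425) with 5280 frames into that block.
The block's first minute is 1800 frames and the rest 1798 each; 5280 frames reaches minute 2, so 142 × 18 + 2 × 2 = 2560 labels have been skipped so far.
Adding those back, label number 2558724 + 2560 = 2561284 at 30 labels/s is 85376 s + 4 f = 23 h 42 min 56 s frame 4, i.e. 23:42:56;04.

23:42:56;04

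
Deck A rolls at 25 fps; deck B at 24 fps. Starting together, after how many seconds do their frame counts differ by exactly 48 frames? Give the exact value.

The gap grows by |24 − 25| = 1 frame per second.
Time for a 48-frame gap: 48 ÷ (1) = 48 s.

48 seconds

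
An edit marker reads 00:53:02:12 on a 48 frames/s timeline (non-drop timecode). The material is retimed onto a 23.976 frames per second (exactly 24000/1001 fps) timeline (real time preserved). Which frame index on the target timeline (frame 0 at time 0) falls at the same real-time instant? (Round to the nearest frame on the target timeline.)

Source frame index: (0×3600 + 53×60 + 2) × 48 + 12 = 152748.
Real time: 152748 / (48) = 12729/4 s.
Target frame: (12729/4) × (24000/1001) = 76374000/1001 ≈ 76297.702 → 76298.

frame 76298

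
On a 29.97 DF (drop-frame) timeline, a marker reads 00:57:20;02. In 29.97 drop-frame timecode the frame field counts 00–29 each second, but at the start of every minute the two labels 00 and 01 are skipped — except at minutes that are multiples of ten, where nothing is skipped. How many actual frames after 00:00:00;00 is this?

103098

As if non-drop at 30 labels/s: (0 × 3600 + 57 × 60 + 20) × 30 + 2 = 103202.
Minute boundaries passed: 57; those not divisible by 10: 57 − 5 = 52; dropped labels = 2 × 52 = 104.
Actual frame index = 103202 − 104 = 103098.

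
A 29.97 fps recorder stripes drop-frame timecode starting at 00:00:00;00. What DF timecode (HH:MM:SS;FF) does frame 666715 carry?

06:10:46;01

Each 10-minute DF block holds 10 × 60 × 30 − 9 × 2 = 17982 frames. 666715 ÷ 17982 → 37 full blocks, remainder 1381.
Within the partial block the first minute is 1800 frames and each further minute 1798, so 0 further minute boundaries passed. Total skipped labels = 18 × 37 + 2 × 0 = 666.
Non-drop label index = 666715 + 666 = 667381; at 30 labels/s that is 06:10:46:01, i.e. DF 06:10:46;01.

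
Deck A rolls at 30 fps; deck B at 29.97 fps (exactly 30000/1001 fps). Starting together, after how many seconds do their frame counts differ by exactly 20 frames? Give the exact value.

2002/3 seconds

The gap grows by |30000/1001 − 30| = 30/1001 frames per second.
Time for a 20-frame gap: 20 ÷ (30/1001) = 2002/3 s.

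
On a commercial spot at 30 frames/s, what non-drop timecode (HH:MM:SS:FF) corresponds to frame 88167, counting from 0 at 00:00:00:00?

00:48:58:27

88167 ÷ 30 = 2938 full seconds, remainder 27 frames.
2938 s = 0 h 48 min 58 s.
Timecode: 00:48:58:27.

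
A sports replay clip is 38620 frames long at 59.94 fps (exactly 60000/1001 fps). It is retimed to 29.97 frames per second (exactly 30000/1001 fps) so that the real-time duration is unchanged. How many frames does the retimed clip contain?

19310 frames

Target frames = source frames × (target rate / source rate) = 38620 × (30000/1001)/(60000/1001) = 38620 × 1/2 = 19310.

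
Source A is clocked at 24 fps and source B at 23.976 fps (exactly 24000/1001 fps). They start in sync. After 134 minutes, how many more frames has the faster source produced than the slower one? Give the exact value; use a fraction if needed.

192960/1001 frames

134 min = 8040 s.
A emits 24 × 8040 = 192960 frames; B emits 24000/1001 × 8040 = 192960000/1001.
Difference = 192960/1001 frames (≈ 192.7672); B is behind A.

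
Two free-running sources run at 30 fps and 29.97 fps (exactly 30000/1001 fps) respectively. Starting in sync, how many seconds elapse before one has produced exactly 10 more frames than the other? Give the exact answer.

The gap grows by |30000/1001 − 30| = 30/1001 frames per second.
Time for a 10-frame gap: 10 ÷ (30/1001) = 1001/3 s.

1001/3 seconds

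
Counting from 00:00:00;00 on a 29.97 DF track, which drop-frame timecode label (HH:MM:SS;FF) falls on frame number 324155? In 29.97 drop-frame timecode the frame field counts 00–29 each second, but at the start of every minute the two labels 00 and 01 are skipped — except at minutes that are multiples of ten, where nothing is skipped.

Each 10-minute DF block holds 10 × 60 × 30 − 9 × 2 = 17982 frames. 324155 ÷ 17982 → 18 full blocks, remainder 479.
Within the partial block the first minute is 1800 frames and each further minute 1798, so 0 further minute boundaries passed. Total skipped labels = 18 × 18 + 2 × 0 = 324.
Non-drop label index = 324155 + 324 = 324479; at 30 labels/s that is 03:00:15:29, i.e. DF 03:00:15;29.

03:00:15;29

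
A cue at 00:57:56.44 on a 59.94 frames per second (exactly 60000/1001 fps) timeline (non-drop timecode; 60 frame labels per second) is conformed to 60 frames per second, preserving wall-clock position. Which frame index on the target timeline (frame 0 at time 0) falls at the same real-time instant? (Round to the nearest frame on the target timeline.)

frame 208813

Source frame index: (0×3600 + 57×60 + 56) × 60 + 44 = 208604.
Real time: 208604 / (60000/1001) = 52203151/15000 s.
Target frame: (52203151/15000) × (60) = 52203151/250 ≈ 208812.604 → 208813.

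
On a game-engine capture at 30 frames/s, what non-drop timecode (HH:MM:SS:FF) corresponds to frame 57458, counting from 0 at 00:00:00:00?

00:31:55:08

57458 ÷ 30 = 1915 full seconds, remainder 8 frames.
1915 s = 0 h 31 min 55 s.
Timecode: 00:31:55:08.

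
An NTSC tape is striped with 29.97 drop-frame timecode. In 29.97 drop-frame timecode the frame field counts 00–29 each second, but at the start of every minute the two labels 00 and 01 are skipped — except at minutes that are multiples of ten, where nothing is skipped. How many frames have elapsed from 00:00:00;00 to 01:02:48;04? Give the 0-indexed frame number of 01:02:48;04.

112932

As if non-drop at 30 labels/s: (1 × 3600 + 2 × 60 + 48) × 30 + 4 = 113044.
Minute boundaries passed: 62; those not divisible by 10: 62 − 6 = 56; dropped labels = 2 × 56 = 112.
Actual frame index = 113044 − 112 = 112932.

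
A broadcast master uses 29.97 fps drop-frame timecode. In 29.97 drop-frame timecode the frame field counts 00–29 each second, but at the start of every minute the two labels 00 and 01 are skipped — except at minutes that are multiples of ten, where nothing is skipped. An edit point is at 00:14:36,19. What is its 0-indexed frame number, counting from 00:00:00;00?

As if non-drop at 30 labels/s: (0 × 3600 + 14 × 60 + 36) × 30 + 19 = 26299.
Minute boundaries passed: 14; those not divisible by 10: 14 − 1 = 13; dropped labels = 2 × 13 = 26.
Actual frame index = 26299 − 26 = 26273.

26273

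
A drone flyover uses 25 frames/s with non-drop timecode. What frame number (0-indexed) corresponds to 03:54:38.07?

Total seconds to the label: (3 × 3600 + 54 × 60 + 38) = 14078.
Frame index = 14078 × 25 + 7 = 351957.

351957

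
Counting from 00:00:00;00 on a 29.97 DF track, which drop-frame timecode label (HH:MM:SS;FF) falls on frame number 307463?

02:50:58;29

Ten DF minutes hold 17982 frames, so frame 307463 lies in block 17 (frames 305694–323675) with 1769 frames into that block.
The block's first minute is 1800 frames and the rest 1798 each; 1769 frames reaches minute 0, so 17 × 18 + 0 × 2 = 306 labels have been skipped so far.
Adding those back, label number 307463 + 306 = 307769 at 30 labels/s is 10258 s + 29 f = 2 h 50 min 58 s frame 29, i.e. 02:50:58;29.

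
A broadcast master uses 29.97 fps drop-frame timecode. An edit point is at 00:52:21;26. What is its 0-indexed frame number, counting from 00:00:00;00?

As if non-drop at 30 labels/s: (0 × 3600 + 52 × 60 + 21) × 30 + 26 = 94256.
Minute boundaries passed: 52; those not divisible by 10: 52 − 5 = 47; dropped labels = 2 × 47 = 94.
Actual frame index = 94256 − 94 = 94162.

94162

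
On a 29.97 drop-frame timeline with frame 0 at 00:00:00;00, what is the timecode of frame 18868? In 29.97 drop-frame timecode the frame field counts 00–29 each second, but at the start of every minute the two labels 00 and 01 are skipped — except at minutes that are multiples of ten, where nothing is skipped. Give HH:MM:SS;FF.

00:10:29;16

Each 10-minute DF block holds 10 × 60 × 30 − 9 × 2 = 17982 frames. 18868 ÷ 17982 → 1 full block, remainder 886.
Within the partial block the first minute is 1800 frames and each further minute 1798, so 0 further minute boundaries passed. Total skipped labels = 18 × 1 + 2 × 0 = 18.
Non-drop label index = 18868 + 18 = 18886; at 30 labels/s that is 00:10:29:16, i.e. DF 00:10:29;16.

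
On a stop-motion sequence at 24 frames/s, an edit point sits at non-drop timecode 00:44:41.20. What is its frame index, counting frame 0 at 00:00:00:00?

Total seconds to the label: (0 × 3600 + 44 × 60 + 41) = 2681.
Frame index = 2681 × 24 + 20 = 64364.

frame 64364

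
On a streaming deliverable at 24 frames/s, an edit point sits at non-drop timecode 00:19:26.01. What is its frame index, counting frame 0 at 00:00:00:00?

27985

Total seconds to the label: (0 × 3600 + 19 × 60 + 26) = 1166.
Frame index = 1166 × 24 + 1 = 27985.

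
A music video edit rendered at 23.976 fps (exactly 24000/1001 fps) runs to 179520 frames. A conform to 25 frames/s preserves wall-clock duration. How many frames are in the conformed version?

Target frames = source frames × (target rate / source rate) = 179520 × (25)/(24000/1001) = 179520 × 1001/960 = 187187.

187187 frames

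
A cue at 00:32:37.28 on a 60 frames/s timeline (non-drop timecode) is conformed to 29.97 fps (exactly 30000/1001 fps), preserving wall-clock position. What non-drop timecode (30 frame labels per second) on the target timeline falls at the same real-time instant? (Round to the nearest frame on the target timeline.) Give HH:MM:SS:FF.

00:32:35:15

Source frame index: (0×3600 + 32×60 + 37) × 60 + 28 = 117448.
Real time: 117448 / (60) = 29362/15 s.
Target frame: (29362/15) × (30000/1001) = 58724000/1001 ≈ 58665.335 → 58665.
At 30 labels/s: frame 58665 → 00:32:35:15.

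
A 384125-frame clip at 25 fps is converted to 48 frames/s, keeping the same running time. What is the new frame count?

737520 frames

Target frames = source frames × (target rate / source rate) = 384125 × (48)/(25) = 384125 × 48/25 = 737520.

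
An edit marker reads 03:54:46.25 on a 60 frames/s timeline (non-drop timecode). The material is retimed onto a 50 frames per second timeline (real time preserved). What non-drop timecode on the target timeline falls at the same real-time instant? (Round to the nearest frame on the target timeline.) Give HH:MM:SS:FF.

03:54:46:21

Source frame index: (3×3600 + 54×60 + 46) × 60 + 25 = 845185.
Real time: 845185 / (60) = 169037/12 s.
Target frame: (169037/12) × (50) = 4225925/6 ≈ 704320.833 → 704321.
At 50 labels/s: frame 704321 → 03:54:46:21.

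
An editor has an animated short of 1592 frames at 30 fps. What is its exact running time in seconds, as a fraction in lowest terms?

Running time = 1592 ÷ (30) = 1592 × 1/30 = 796/15 s.

796/15 seconds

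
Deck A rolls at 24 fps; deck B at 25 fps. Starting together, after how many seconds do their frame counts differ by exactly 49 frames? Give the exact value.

49 seconds

The gap grows by |25 − 24| = 1 frame per second.
Time for a 49-frame gap: 49 ÷ (1) = 49 s.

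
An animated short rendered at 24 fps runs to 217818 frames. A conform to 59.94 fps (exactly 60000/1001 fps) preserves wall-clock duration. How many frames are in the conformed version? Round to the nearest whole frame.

Frames at target rate = 217818 × (60000/1001) / (24) = 544545000/1001 ≈ 544000.999.
Nearest whole frame: 544001.

544001 frames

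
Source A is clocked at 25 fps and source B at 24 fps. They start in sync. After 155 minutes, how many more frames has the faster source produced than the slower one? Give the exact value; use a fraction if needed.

9300 frames

155 min = 9300 s.
A emits 25 × 9300 = 232500 frames; B emits 24 × 9300 = 223200.
Difference = 9300 frames; B is behind A.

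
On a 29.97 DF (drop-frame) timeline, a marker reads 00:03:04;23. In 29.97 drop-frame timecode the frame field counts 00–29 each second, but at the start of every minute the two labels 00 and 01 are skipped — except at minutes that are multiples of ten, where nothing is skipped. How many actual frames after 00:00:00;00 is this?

5537

Complete 10-minute blocks: 0, each 17982 frames → 0.
Remaining 3 whole minutes in the current block: 1800 + 2 × 1798 = 5396 frames.
Within the current minute: 4 × 30 + 23 − 2 = 141 (labels ;00/;01 skipped at this minute). Total = 0 + 5396 + 141 = 5537.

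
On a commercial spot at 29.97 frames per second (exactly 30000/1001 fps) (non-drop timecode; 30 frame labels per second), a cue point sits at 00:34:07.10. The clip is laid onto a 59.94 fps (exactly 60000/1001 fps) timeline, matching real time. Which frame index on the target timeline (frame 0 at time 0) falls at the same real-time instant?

Source frame index: (0×3600 + 34×60 + 7) × 30 + 10 = 61420.
Real time: 61420 / (30000/1001) = 3074071/1500 s.
Target frame: (3074071/1500) × (60000/1001) = 122840.

frame 122840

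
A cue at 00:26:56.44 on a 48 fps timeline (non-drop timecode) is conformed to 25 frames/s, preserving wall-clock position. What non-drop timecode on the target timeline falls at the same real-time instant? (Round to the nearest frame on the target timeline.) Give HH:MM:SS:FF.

00:26:56:23

Source frame index: (0×3600 + 26×60 + 56) × 48 + 44 = 77612.
Real time: 77612 / (48) = 19403/12 s.
Target frame: (19403/12) × (25) = 485075/12 ≈ 40422.917 → 40423.
At 25 labels/s: frame 40423 → 00:26:56:23.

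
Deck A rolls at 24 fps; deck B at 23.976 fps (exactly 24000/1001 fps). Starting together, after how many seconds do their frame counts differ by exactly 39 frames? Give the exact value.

1626.625 seconds

The gap grows by |24000/1001 − 24| = 24/1001 frames per second.
Time for a 39-frame gap: 39 ÷ (24/1001) = 1626.625 s.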